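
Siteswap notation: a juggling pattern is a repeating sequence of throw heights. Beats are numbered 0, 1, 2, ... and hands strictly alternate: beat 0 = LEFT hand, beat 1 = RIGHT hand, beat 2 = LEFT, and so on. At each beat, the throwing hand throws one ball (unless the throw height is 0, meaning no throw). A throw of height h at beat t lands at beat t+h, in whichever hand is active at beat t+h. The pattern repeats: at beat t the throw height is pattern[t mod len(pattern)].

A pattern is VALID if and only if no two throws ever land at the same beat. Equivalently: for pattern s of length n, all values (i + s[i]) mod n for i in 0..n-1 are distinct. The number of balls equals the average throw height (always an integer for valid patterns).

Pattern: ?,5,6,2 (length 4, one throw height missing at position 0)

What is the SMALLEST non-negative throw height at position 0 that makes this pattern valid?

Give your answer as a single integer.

i=0: s[i]=? (unknown)
i=1: (1 + 5) mod 4 = 2
i=2: (2 + 6) mod 4 = 0
i=3: (3 + 2) mod 4 = 1
Known residues: [0, 1, 2]; need a permutation of 0..3, so missing residue r = 3
Need (0 + s) mod 4 = 3; smallest s = (3 - 0) mod 4 = 3

Answer: 3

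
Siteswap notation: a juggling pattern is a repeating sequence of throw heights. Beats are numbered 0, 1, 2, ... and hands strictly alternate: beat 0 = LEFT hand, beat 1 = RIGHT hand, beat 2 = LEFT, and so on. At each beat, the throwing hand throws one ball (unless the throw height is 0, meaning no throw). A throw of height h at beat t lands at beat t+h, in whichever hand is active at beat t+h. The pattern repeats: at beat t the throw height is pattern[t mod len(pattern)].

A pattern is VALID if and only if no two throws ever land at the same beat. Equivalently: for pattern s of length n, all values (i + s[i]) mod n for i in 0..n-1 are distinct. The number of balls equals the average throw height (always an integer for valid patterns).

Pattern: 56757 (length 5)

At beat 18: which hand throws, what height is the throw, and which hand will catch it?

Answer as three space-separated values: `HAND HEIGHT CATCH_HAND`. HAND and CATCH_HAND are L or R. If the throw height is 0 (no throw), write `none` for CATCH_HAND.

Answer: L 5 R

Derivation:
Beat 18: 18 mod 2 = 0, so hand = L
Throw height = pattern[18 mod 5] = pattern[3] = 5
Lands at beat 18+5=23, 23 mod 2 = 1, so catch hand = R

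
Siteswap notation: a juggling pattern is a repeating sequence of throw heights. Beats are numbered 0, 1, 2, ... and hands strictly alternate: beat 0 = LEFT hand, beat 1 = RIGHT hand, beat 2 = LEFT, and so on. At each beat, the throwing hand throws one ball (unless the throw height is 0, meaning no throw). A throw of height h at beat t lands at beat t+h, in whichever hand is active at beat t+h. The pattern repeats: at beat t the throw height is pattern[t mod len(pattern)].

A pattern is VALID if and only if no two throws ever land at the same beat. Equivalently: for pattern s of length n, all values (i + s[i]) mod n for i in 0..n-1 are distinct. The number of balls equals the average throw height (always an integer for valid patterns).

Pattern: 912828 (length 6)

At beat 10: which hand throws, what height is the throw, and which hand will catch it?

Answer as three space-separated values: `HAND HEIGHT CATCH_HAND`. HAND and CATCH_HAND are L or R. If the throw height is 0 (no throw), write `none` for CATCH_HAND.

Answer: L 2 L

Derivation:
Beat 10: 10 mod 2 = 0, so hand = L
Throw height = pattern[10 mod 6] = pattern[4] = 2
Lands at beat 10+2=12, 12 mod 2 = 0, so catch hand = L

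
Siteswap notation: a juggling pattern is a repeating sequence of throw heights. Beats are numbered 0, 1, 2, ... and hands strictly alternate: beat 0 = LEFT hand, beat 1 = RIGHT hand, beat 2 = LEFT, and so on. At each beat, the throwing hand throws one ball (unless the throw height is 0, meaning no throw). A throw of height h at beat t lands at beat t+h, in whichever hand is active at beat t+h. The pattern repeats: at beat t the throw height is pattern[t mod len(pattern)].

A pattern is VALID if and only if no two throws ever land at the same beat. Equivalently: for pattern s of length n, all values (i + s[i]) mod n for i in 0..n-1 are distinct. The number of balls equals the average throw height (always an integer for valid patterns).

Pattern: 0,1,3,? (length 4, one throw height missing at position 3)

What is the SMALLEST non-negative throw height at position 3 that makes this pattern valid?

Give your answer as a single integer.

Answer: 0

Derivation:
i=0: (0 + 0) mod 4 = 0
i=1: (1 + 1) mod 4 = 2
i=2: (2 + 3) mod 4 = 1
i=3: s[i]=? (unknown)
Known residues: [0, 1, 2]; need a permutation of 0..3, so missing residue r = 3
Need (3 + s) mod 4 = 3; smallest s = (3 - 3) mod 4 = 0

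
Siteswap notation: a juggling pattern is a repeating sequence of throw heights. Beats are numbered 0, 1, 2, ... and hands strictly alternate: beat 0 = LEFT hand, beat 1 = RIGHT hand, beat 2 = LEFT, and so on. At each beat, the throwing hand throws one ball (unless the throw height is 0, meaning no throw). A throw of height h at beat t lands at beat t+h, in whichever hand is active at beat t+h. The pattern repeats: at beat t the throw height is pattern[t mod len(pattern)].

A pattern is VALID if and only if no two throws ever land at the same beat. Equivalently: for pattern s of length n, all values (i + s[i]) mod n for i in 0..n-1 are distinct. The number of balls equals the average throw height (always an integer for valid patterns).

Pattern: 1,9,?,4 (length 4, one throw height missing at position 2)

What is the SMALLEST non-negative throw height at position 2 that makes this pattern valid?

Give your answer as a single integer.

i=0: (0 + 1) mod 4 = 1
i=1: (1 + 9) mod 4 = 2
i=2: s[i]=? (unknown)
i=3: (3 + 4) mod 4 = 3
Known residues: [1, 2, 3]; need a permutation of 0..3, so missing residue r = 0
Need (2 + s) mod 4 = 0; smallest s = (0 - 2) mod 4 = 2

Answer: 2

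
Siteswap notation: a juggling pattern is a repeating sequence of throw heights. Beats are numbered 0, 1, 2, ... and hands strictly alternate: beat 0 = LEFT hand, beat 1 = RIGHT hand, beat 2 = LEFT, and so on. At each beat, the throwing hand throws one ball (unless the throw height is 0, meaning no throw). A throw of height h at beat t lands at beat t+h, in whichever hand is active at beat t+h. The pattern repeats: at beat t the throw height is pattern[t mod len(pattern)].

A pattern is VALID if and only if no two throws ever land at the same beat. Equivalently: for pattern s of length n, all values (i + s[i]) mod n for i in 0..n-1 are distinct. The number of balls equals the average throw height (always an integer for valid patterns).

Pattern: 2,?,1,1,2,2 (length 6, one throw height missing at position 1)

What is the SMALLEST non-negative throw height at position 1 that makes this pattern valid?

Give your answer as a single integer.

Answer: 4

Derivation:
i=0: (0 + 2) mod 6 = 2
i=1: s[i]=? (unknown)
i=2: (2 + 1) mod 6 = 3
i=3: (3 + 1) mod 6 = 4
i=4: (4 + 2) mod 6 = 0
i=5: (5 + 2) mod 6 = 1
Known residues: [0, 1, 2, 3, 4]; need a permutation of 0..5, so missing residue r = 5
Need (1 + s) mod 6 = 5; smallest s = (5 - 1) mod 6 = 4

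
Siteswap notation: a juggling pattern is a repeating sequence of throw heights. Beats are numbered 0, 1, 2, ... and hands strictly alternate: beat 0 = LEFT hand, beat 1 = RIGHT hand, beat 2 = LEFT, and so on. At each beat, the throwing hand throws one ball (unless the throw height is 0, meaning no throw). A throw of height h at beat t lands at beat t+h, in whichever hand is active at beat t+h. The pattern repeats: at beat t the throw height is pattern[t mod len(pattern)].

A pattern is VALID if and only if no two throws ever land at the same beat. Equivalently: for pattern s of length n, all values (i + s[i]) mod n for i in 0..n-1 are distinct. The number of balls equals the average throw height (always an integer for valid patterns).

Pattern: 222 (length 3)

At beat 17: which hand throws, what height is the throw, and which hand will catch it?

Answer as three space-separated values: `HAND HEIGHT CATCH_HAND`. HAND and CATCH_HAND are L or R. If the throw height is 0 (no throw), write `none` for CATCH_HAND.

Answer: R 2 R

Derivation:
Beat 17: 17 mod 2 = 1, so hand = R
Throw height = pattern[17 mod 3] = pattern[2] = 2
Lands at beat 17+2=19, 19 mod 2 = 1, so catch hand = R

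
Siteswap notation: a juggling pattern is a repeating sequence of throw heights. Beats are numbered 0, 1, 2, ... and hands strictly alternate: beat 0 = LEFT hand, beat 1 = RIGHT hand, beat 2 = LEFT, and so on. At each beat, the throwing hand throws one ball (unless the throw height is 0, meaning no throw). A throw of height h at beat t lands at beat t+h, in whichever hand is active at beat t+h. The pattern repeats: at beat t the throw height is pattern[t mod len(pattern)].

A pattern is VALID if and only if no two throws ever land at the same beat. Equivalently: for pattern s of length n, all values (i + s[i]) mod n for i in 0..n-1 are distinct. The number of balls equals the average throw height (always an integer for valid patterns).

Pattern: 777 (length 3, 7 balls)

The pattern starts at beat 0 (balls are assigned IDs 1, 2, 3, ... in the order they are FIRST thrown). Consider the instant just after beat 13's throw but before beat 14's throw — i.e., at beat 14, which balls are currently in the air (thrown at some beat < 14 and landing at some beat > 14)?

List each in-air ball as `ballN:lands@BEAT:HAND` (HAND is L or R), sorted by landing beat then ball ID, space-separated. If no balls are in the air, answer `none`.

Beat 0 (L): throw ball1 h=7 -> lands@7:R; in-air after throw: [b1@7:R]
Beat 1 (R): throw ball2 h=7 -> lands@8:L; in-air after throw: [b1@7:R b2@8:L]
Beat 2 (L): throw ball3 h=7 -> lands@9:R; in-air after throw: [b1@7:R b2@8:L b3@9:R]
Beat 3 (R): throw ball4 h=7 -> lands@10:L; in-air after throw: [b1@7:R b2@8:L b3@9:R b4@10:L]
Beat 4 (L): throw ball5 h=7 -> lands@11:R; in-air after throw: [b1@7:R b2@8:L b3@9:R b4@10:L b5@11:R]
Beat 5 (R): throw ball6 h=7 -> lands@12:L; in-air after throw: [b1@7:R b2@8:L b3@9:R b4@10:L b5@11:R b6@12:L]
Beat 6 (L): throw ball7 h=7 -> lands@13:R; in-air after throw: [b1@7:R b2@8:L b3@9:R b4@10:L b5@11:R b6@12:L b7@13:R]
Beat 7 (R): throw ball1 h=7 -> lands@14:L; in-air after throw: [b2@8:L b3@9:R b4@10:L b5@11:R b6@12:L b7@13:R b1@14:L]
Beat 8 (L): throw ball2 h=7 -> lands@15:R; in-air after throw: [b3@9:R b4@10:L b5@11:R b6@12:L b7@13:R b1@14:L b2@15:R]
Beat 9 (R): throw ball3 h=7 -> lands@16:L; in-air after throw: [b4@10:L b5@11:R b6@12:L b7@13:R b1@14:L b2@15:R b3@16:L]
Beat 10 (L): throw ball4 h=7 -> lands@17:R; in-air after throw: [b5@11:R b6@12:L b7@13:R b1@14:L b2@15:R b3@16:L b4@17:R]
Beat 11 (R): throw ball5 h=7 -> lands@18:L; in-air after throw: [b6@12:L b7@13:R b1@14:L b2@15:R b3@16:L b4@17:R b5@18:L]
Beat 12 (L): throw ball6 h=7 -> lands@19:R; in-air after throw: [b7@13:R b1@14:L b2@15:R b3@16:L b4@17:R b5@18:L b6@19:R]
Beat 13 (R): throw ball7 h=7 -> lands@20:L; in-air after throw: [b1@14:L b2@15:R b3@16:L b4@17:R b5@18:L b6@19:R b7@20:L]
Beat 14 (L): throw ball1 h=7 -> lands@21:R; in-air after throw: [b2@15:R b3@16:L b4@17:R b5@18:L b6@19:R b7@20:L b1@21:R]

Answer: ball2:lands@15:R ball3:lands@16:L ball4:lands@17:R ball5:lands@18:L ball6:lands@19:R ball7:lands@20:L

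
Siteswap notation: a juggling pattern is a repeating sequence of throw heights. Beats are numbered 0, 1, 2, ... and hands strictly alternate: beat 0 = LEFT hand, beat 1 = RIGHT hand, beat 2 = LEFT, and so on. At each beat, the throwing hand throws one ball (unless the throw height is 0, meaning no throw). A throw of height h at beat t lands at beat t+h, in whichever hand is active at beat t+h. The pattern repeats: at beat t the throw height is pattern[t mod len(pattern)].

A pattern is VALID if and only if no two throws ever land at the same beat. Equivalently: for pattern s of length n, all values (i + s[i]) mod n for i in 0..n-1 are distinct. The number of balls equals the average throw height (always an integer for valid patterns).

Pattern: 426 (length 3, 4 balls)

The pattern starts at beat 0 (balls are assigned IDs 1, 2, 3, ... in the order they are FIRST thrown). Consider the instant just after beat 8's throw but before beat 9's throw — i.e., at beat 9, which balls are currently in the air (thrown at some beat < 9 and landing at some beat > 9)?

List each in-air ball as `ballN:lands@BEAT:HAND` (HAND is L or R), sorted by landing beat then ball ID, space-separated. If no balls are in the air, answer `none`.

Beat 0 (L): throw ball1 h=4 -> lands@4:L; in-air after throw: [b1@4:L]
Beat 1 (R): throw ball2 h=2 -> lands@3:R; in-air after throw: [b2@3:R b1@4:L]
Beat 2 (L): throw ball3 h=6 -> lands@8:L; in-air after throw: [b2@3:R b1@4:L b3@8:L]
Beat 3 (R): throw ball2 h=4 -> lands@7:R; in-air after throw: [b1@4:L b2@7:R b3@8:L]
Beat 4 (L): throw ball1 h=2 -> lands@6:L; in-air after throw: [b1@6:L b2@7:R b3@8:L]
Beat 5 (R): throw ball4 h=6 -> lands@11:R; in-air after throw: [b1@6:L b2@7:R b3@8:L b4@11:R]
Beat 6 (L): throw ball1 h=4 -> lands@10:L; in-air after throw: [b2@7:R b3@8:L b1@10:L b4@11:R]
Beat 7 (R): throw ball2 h=2 -> lands@9:R; in-air after throw: [b3@8:L b2@9:R b1@10:L b4@11:R]
Beat 8 (L): throw ball3 h=6 -> lands@14:L; in-air after throw: [b2@9:R b1@10:L b4@11:R b3@14:L]
Beat 9 (R): throw ball2 h=4 -> lands@13:R; in-air after throw: [b1@10:L b4@11:R b2@13:R b3@14:L]

Answer: ball1:lands@10:L ball4:lands@11:R ball3:lands@14:L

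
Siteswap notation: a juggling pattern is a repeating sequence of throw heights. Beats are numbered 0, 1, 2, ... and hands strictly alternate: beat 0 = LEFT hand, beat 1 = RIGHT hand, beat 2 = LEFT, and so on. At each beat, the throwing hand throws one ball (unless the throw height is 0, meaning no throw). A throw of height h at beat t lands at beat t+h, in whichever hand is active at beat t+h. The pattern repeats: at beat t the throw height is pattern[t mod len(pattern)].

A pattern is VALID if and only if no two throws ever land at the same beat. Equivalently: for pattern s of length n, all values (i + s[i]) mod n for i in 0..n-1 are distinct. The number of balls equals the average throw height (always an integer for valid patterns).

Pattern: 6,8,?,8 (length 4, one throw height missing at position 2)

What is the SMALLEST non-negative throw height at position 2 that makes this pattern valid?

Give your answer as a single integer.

i=0: (0 + 6) mod 4 = 2
i=1: (1 + 8) mod 4 = 1
i=2: s[i]=? (unknown)
i=3: (3 + 8) mod 4 = 3
Known residues: [1, 2, 3]; need a permutation of 0..3, so missing residue r = 0
Need (2 + s) mod 4 = 0; smallest s = (0 - 2) mod 4 = 2

Answer: 2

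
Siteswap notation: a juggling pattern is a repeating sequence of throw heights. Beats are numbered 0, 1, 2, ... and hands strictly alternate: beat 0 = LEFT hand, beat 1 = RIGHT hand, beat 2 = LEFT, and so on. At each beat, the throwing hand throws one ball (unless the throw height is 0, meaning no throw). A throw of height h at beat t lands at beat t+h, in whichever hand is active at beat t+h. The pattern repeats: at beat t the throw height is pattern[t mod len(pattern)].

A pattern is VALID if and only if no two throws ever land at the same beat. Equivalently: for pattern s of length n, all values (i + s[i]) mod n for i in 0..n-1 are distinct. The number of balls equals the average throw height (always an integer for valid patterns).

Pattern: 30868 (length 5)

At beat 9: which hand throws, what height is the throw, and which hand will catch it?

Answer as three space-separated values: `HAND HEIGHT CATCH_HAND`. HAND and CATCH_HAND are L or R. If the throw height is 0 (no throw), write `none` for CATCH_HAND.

Answer: R 8 R

Derivation:
Beat 9: 9 mod 2 = 1, so hand = R
Throw height = pattern[9 mod 5] = pattern[4] = 8
Lands at beat 9+8=17, 17 mod 2 = 1, so catch hand = R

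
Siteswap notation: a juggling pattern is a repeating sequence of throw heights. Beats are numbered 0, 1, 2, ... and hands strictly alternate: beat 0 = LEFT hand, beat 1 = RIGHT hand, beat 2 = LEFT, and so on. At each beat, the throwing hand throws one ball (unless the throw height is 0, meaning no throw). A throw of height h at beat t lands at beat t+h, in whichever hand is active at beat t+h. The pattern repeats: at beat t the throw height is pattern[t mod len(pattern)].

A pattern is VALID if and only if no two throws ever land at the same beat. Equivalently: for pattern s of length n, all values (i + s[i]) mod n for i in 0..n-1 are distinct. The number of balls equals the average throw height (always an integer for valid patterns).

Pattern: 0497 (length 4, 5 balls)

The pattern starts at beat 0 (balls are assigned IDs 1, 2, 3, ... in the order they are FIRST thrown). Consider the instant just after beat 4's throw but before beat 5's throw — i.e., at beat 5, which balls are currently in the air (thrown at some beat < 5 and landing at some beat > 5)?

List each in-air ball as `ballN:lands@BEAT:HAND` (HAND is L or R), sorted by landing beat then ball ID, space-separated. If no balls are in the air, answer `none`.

Answer: ball3:lands@10:L ball2:lands@11:R

Derivation:
Beat 1 (R): throw ball1 h=4 -> lands@5:R; in-air after throw: [b1@5:R]
Beat 2 (L): throw ball2 h=9 -> lands@11:R; in-air after throw: [b1@5:R b2@11:R]
Beat 3 (R): throw ball3 h=7 -> lands@10:L; in-air after throw: [b1@5:R b3@10:L b2@11:R]
Beat 5 (R): throw ball1 h=4 -> lands@9:R; in-air after throw: [b1@9:R b3@10:L b2@11:R]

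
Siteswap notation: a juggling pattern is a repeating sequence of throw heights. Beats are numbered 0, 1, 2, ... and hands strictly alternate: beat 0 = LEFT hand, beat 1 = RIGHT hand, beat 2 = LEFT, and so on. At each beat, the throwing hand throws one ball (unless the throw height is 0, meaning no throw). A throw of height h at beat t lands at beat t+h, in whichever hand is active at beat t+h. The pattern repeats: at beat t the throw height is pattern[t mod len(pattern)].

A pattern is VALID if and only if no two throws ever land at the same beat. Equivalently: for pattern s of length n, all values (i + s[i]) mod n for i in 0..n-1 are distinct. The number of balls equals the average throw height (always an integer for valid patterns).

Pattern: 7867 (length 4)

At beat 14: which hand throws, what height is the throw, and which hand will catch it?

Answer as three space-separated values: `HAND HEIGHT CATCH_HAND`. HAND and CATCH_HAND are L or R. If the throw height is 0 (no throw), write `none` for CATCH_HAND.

Beat 14: 14 mod 2 = 0, so hand = L
Throw height = pattern[14 mod 4] = pattern[2] = 6
Lands at beat 14+6=20, 20 mod 2 = 0, so catch hand = L

Answer: L 6 L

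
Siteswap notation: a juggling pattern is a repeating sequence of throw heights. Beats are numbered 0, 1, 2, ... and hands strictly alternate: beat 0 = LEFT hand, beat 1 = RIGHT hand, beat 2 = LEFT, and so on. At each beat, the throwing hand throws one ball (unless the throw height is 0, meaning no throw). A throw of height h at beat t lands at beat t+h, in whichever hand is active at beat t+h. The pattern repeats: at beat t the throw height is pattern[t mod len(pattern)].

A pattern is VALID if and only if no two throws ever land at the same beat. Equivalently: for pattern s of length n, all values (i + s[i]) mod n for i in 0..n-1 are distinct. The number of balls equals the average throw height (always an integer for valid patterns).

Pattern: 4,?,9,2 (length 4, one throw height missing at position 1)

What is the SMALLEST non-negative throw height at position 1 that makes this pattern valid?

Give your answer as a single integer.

i=0: (0 + 4) mod 4 = 0
i=1: s[i]=? (unknown)
i=2: (2 + 9) mod 4 = 3
i=3: (3 + 2) mod 4 = 1
Known residues: [0, 1, 3]; need a permutation of 0..3, so missing residue r = 2
Need (1 + s) mod 4 = 2; smallest s = (2 - 1) mod 4 = 1

Answer: 1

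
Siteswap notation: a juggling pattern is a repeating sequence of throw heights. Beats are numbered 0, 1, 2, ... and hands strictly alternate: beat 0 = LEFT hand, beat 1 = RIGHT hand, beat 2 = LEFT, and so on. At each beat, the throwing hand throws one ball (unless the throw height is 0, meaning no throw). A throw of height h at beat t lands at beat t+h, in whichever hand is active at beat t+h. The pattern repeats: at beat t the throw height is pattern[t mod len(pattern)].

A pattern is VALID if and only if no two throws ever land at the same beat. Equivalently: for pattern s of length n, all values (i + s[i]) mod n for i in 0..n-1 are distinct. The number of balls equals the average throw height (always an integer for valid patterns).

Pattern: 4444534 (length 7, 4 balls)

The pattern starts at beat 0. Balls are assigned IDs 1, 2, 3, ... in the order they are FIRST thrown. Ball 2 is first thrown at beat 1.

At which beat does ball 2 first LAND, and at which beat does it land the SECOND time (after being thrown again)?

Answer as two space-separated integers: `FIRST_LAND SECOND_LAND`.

Beat 0 (L): throw ball1 h=4 -> lands@4:L; in-air after throw: [b1@4:L]
Beat 1 (R): throw ball2 h=4 -> lands@5:R; in-air after throw: [b1@4:L b2@5:R]
Beat 2 (L): throw ball3 h=4 -> lands@6:L; in-air after throw: [b1@4:L b2@5:R b3@6:L]
Beat 3 (R): throw ball4 h=4 -> lands@7:R; in-air after throw: [b1@4:L b2@5:R b3@6:L b4@7:R]
Beat 4 (L): throw ball1 h=5 -> lands@9:R; in-air after throw: [b2@5:R b3@6:L b4@7:R b1@9:R]
Beat 5 (R): throw ball2 h=3 -> lands@8:L; in-air after throw: [b3@6:L b4@7:R b2@8:L b1@9:R]
Beat 6 (L): throw ball3 h=4 -> lands@10:L; in-air after throw: [b4@7:R b2@8:L b1@9:R b3@10:L]
Beat 7 (R): throw ball4 h=4 -> lands@11:R; in-air after throw: [b2@8:L b1@9:R b3@10:L b4@11:R]
Beat 8 (L): throw ball2 h=4 -> lands@12:L; in-air after throw: [b1@9:R b3@10:L b4@11:R b2@12:L]
Ball 2: thrown@1 h=4 -> first land @5; rethrown@5 h=3 -> second land @8

Answer: 5 8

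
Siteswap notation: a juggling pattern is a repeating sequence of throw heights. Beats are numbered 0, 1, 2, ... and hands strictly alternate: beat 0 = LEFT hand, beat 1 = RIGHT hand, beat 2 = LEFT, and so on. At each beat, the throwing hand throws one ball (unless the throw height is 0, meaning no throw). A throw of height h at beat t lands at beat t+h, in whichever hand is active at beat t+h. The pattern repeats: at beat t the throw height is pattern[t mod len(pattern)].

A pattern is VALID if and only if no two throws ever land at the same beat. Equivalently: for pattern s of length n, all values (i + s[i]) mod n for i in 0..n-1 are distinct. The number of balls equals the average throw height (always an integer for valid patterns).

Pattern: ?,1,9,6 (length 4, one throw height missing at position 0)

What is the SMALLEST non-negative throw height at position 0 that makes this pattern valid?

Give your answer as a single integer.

Answer: 0

Derivation:
i=0: s[i]=? (unknown)
i=1: (1 + 1) mod 4 = 2
i=2: (2 + 9) mod 4 = 3
i=3: (3 + 6) mod 4 = 1
Known residues: [1, 2, 3]; need a permutation of 0..3, so missing residue r = 0
Need (0 + s) mod 4 = 0; smallest s = (0 - 0) mod 4 = 0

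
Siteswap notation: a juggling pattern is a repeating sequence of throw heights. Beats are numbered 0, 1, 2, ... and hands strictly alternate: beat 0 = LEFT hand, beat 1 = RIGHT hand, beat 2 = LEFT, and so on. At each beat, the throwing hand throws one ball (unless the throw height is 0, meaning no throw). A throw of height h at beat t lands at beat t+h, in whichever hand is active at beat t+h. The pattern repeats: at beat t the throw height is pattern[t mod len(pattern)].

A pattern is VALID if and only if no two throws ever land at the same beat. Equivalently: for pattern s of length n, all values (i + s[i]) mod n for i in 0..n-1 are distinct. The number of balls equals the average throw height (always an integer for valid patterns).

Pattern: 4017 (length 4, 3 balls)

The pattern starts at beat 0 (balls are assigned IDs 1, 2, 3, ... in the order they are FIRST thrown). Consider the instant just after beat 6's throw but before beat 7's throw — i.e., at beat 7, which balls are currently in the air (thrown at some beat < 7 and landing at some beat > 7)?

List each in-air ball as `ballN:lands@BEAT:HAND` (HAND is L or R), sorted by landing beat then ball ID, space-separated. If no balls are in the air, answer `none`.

Answer: ball1:lands@8:L ball2:lands@10:L

Derivation:
Beat 0 (L): throw ball1 h=4 -> lands@4:L; in-air after throw: [b1@4:L]
Beat 2 (L): throw ball2 h=1 -> lands@3:R; in-air after throw: [b2@3:R b1@4:L]
Beat 3 (R): throw ball2 h=7 -> lands@10:L; in-air after throw: [b1@4:L b2@10:L]
Beat 4 (L): throw ball1 h=4 -> lands@8:L; in-air after throw: [b1@8:L b2@10:L]
Beat 6 (L): throw ball3 h=1 -> lands@7:R; in-air after throw: [b3@7:R b1@8:L b2@10:L]
Beat 7 (R): throw ball3 h=7 -> lands@14:L; in-air after throw: [b1@8:L b2@10:L b3@14:L]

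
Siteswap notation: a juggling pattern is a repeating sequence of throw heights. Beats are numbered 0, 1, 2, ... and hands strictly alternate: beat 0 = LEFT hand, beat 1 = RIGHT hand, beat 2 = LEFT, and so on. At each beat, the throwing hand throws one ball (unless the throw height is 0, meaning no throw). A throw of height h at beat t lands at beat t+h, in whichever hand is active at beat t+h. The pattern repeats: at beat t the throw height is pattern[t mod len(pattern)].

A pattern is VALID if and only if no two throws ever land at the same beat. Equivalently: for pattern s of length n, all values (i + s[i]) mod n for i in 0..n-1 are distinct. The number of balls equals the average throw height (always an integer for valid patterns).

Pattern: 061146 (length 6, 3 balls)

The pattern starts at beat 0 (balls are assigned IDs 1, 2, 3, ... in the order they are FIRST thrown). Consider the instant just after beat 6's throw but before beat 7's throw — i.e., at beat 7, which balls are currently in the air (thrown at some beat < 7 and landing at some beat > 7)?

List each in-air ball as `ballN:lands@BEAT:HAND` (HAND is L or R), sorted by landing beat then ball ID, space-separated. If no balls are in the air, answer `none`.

Answer: ball2:lands@8:L ball3:lands@11:R

Derivation:
Beat 1 (R): throw ball1 h=6 -> lands@7:R; in-air after throw: [b1@7:R]
Beat 2 (L): throw ball2 h=1 -> lands@3:R; in-air after throw: [b2@3:R b1@7:R]
Beat 3 (R): throw ball2 h=1 -> lands@4:L; in-air after throw: [b2@4:L b1@7:R]
Beat 4 (L): throw ball2 h=4 -> lands@8:L; in-air after throw: [b1@7:R b2@8:L]
Beat 5 (R): throw ball3 h=6 -> lands@11:R; in-air after throw: [b1@7:R b2@8:L b3@11:R]
Beat 7 (R): throw ball1 h=6 -> lands@13:R; in-air after throw: [b2@8:L b3@11:R b1@13:R]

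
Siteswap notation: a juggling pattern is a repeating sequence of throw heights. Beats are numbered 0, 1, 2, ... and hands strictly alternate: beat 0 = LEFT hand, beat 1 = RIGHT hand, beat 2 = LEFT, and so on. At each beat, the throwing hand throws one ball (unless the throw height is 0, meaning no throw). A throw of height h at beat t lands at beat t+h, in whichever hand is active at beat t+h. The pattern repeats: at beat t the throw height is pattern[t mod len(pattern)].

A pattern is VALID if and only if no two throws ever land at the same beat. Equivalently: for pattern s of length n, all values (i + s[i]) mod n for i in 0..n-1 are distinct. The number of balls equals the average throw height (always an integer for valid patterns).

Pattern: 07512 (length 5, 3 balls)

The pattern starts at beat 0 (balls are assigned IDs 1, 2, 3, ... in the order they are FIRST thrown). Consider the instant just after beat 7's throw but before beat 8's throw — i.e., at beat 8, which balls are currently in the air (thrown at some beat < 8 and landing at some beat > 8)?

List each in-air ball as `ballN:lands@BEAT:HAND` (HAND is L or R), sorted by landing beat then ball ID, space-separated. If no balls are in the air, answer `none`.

Beat 1 (R): throw ball1 h=7 -> lands@8:L; in-air after throw: [b1@8:L]
Beat 2 (L): throw ball2 h=5 -> lands@7:R; in-air after throw: [b2@7:R b1@8:L]
Beat 3 (R): throw ball3 h=1 -> lands@4:L; in-air after throw: [b3@4:L b2@7:R b1@8:L]
Beat 4 (L): throw ball3 h=2 -> lands@6:L; in-air after throw: [b3@6:L b2@7:R b1@8:L]
Beat 6 (L): throw ball3 h=7 -> lands@13:R; in-air after throw: [b2@7:R b1@8:L b3@13:R]
Beat 7 (R): throw ball2 h=5 -> lands@12:L; in-air after throw: [b1@8:L b2@12:L b3@13:R]
Beat 8 (L): throw ball1 h=1 -> lands@9:R; in-air after throw: [b1@9:R b2@12:L b3@13:R]

Answer: ball2:lands@12:L ball3:lands@13:R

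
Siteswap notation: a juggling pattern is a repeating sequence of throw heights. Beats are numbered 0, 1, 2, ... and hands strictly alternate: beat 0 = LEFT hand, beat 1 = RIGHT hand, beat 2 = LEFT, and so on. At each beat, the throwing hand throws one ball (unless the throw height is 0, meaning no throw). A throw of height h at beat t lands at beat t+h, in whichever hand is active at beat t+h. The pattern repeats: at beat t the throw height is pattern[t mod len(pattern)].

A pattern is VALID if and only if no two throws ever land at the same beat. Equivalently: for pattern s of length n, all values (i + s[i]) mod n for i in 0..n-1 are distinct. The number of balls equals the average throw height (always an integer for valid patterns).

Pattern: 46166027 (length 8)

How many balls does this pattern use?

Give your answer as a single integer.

Pattern = [4, 6, 1, 6, 6, 0, 2, 7], length n = 8
  position 0: throw height = 4, running sum = 4
  position 1: throw height = 6, running sum = 10
  position 2: throw height = 1, running sum = 11
  position 3: throw height = 6, running sum = 17
  position 4: throw height = 6, running sum = 23
  position 5: throw height = 0, running sum = 23
  position 6: throw height = 2, running sum = 25
  position 7: throw height = 7, running sum = 32
Total sum = 32; balls = sum / n = 32 / 8 = 4

Answer: 4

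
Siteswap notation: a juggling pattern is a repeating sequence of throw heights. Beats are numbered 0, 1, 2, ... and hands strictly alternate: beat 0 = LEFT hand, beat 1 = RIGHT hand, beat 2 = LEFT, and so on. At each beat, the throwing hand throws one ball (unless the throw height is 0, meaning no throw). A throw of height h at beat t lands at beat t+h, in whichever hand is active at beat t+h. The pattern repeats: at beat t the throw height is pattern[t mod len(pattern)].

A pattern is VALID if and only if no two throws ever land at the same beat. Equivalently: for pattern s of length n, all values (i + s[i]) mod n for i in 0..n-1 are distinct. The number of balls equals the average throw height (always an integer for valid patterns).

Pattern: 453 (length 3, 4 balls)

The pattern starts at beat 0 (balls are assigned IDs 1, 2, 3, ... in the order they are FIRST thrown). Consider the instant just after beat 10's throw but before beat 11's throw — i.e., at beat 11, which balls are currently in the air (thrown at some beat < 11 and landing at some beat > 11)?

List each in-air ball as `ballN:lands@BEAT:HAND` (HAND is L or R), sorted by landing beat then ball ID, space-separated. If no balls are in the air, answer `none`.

Beat 0 (L): throw ball1 h=4 -> lands@4:L; in-air after throw: [b1@4:L]
Beat 1 (R): throw ball2 h=5 -> lands@6:L; in-air after throw: [b1@4:L b2@6:L]
Beat 2 (L): throw ball3 h=3 -> lands@5:R; in-air after throw: [b1@4:L b3@5:R b2@6:L]
Beat 3 (R): throw ball4 h=4 -> lands@7:R; in-air after throw: [b1@4:L b3@5:R b2@6:L b4@7:R]
Beat 4 (L): throw ball1 h=5 -> lands@9:R; in-air after throw: [b3@5:R b2@6:L b4@7:R b1@9:R]
Beat 5 (R): throw ball3 h=3 -> lands@8:L; in-air after throw: [b2@6:L b4@7:R b3@8:L b1@9:R]
Beat 6 (L): throw ball2 h=4 -> lands@10:L; in-air after throw: [b4@7:R b3@8:L b1@9:R b2@10:L]
Beat 7 (R): throw ball4 h=5 -> lands@12:L; in-air after throw: [b3@8:L b1@9:R b2@10:L b4@12:L]
Beat 8 (L): throw ball3 h=3 -> lands@11:R; in-air after throw: [b1@9:R b2@10:L b3@11:R b4@12:L]
Beat 9 (R): throw ball1 h=4 -> lands@13:R; in-air after throw: [b2@10:L b3@11:R b4@12:L b1@13:R]
Beat 10 (L): throw ball2 h=5 -> lands@15:R; in-air after throw: [b3@11:R b4@12:L b1@13:R b2@15:R]
Beat 11 (R): throw ball3 h=3 -> lands@14:L; in-air after throw: [b4@12:L b1@13:R b3@14:L b2@15:R]

Answer: ball4:lands@12:L ball1:lands@13:R ball2:lands@15:R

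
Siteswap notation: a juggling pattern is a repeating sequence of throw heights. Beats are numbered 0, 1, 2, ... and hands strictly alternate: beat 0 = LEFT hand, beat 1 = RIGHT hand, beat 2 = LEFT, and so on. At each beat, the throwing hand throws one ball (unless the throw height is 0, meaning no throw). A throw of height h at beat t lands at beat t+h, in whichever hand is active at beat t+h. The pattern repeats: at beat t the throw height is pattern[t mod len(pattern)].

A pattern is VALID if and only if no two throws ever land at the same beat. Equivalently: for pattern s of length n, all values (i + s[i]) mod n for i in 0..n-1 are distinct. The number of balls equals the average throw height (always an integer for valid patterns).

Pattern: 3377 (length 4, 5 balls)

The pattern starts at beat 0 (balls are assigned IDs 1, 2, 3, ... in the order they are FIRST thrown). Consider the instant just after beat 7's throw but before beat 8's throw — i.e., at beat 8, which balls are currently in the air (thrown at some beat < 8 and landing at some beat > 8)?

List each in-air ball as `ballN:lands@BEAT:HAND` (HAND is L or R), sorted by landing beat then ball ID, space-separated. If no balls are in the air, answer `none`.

Answer: ball3:lands@9:R ball1:lands@10:L ball5:lands@13:R ball2:lands@14:L

Derivation:
Beat 0 (L): throw ball1 h=3 -> lands@3:R; in-air after throw: [b1@3:R]
Beat 1 (R): throw ball2 h=3 -> lands@4:L; in-air after throw: [b1@3:R b2@4:L]
Beat 2 (L): throw ball3 h=7 -> lands@9:R; in-air after throw: [b1@3:R b2@4:L b3@9:R]
Beat 3 (R): throw ball1 h=7 -> lands@10:L; in-air after throw: [b2@4:L b3@9:R b1@10:L]
Beat 4 (L): throw ball2 h=3 -> lands@7:R; in-air after throw: [b2@7:R b3@9:R b1@10:L]
Beat 5 (R): throw ball4 h=3 -> lands@8:L; in-air after throw: [b2@7:R b4@8:L b3@9:R b1@10:L]
Beat 6 (L): throw ball5 h=7 -> lands@13:R; in-air after throw: [b2@7:R b4@8:L b3@9:R b1@10:L b5@13:R]
Beat 7 (R): throw ball2 h=7 -> lands@14:L; in-air after throw: [b4@8:L b3@9:R b1@10:L b5@13:R b2@14:L]
Beat 8 (L): throw ball4 h=3 -> lands@11:R; in-air after throw: [b3@9:R b1@10:L b4@11:R b5@13:R b2@14:L]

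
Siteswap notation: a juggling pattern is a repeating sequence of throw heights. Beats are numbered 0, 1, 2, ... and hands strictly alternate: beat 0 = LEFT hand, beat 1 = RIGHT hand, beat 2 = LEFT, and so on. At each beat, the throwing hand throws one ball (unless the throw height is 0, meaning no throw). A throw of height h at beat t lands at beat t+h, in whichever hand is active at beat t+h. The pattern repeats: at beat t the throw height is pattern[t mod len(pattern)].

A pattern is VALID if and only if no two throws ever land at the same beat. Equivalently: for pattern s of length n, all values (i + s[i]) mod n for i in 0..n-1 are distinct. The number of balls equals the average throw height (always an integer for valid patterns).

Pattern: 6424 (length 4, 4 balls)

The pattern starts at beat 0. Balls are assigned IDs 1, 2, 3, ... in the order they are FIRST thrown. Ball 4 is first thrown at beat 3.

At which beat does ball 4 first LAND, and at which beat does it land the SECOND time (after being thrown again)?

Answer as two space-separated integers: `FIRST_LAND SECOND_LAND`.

Beat 0 (L): throw ball1 h=6 -> lands@6:L; in-air after throw: [b1@6:L]
Beat 1 (R): throw ball2 h=4 -> lands@5:R; in-air after throw: [b2@5:R b1@6:L]
Beat 2 (L): throw ball3 h=2 -> lands@4:L; in-air after throw: [b3@4:L b2@5:R b1@6:L]
Beat 3 (R): throw ball4 h=4 -> lands@7:R; in-air after throw: [b3@4:L b2@5:R b1@6:L b4@7:R]
Beat 4 (L): throw ball3 h=6 -> lands@10:L; in-air after throw: [b2@5:R b1@6:L b4@7:R b3@10:L]
Beat 5 (R): throw ball2 h=4 -> lands@9:R; in-air after throw: [b1@6:L b4@7:R b2@9:R b3@10:L]
Beat 6 (L): throw ball1 h=2 -> lands@8:L; in-air after throw: [b4@7:R b1@8:L b2@9:R b3@10:L]
Beat 7 (R): throw ball4 h=4 -> lands@11:R; in-air after throw: [b1@8:L b2@9:R b3@10:L b4@11:R]
Beat 8 (L): throw ball1 h=6 -> lands@14:L; in-air after throw: [b2@9:R b3@10:L b4@11:R b1@14:L]
Beat 9 (R): throw ball2 h=4 -> lands@13:R; in-air after throw: [b3@10:L b4@11:R b2@13:R b1@14:L]
Beat 10 (L): throw ball3 h=2 -> lands@12:L; in-air after throw: [b4@11:R b3@12:L b2@13:R b1@14:L]
Beat 11 (R): throw ball4 h=4 -> lands@15:R; in-air after throw: [b3@12:L b2@13:R b1@14:L b4@15:R]
Ball 4: thrown@3 h=4 -> first land @7; rethrown@7 h=4 -> second land @11

Answer: 7 11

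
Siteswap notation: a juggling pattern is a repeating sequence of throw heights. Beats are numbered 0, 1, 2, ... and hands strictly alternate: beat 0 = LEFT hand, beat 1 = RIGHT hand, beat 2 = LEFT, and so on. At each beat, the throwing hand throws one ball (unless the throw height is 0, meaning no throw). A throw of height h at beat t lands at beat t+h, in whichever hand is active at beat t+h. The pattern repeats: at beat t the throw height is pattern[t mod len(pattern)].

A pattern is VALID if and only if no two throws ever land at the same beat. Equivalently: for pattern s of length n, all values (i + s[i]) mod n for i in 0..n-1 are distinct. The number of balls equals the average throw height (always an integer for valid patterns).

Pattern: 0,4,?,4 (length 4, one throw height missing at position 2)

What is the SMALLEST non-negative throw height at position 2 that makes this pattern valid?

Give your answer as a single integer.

i=0: (0 + 0) mod 4 = 0
i=1: (1 + 4) mod 4 = 1
i=2: s[i]=? (unknown)
i=3: (3 + 4) mod 4 = 3
Known residues: [0, 1, 3]; need a permutation of 0..3, so missing residue r = 2
Need (2 + s) mod 4 = 2; smallest s = (2 - 2) mod 4 = 0

Answer: 0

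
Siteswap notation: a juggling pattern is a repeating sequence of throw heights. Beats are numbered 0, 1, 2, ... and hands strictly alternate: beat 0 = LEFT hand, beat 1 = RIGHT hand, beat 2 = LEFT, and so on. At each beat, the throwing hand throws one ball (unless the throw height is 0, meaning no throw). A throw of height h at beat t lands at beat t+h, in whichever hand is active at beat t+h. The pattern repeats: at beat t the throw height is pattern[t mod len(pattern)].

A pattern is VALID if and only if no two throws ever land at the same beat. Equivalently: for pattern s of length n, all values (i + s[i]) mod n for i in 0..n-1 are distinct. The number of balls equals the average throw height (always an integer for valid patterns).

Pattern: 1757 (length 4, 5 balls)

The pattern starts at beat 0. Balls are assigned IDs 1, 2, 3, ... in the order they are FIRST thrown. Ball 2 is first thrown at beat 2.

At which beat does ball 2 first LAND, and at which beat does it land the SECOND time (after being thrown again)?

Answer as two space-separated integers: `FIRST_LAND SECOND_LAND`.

Beat 0 (L): throw ball1 h=1 -> lands@1:R; in-air after throw: [b1@1:R]
Beat 1 (R): throw ball1 h=7 -> lands@8:L; in-air after throw: [b1@8:L]
Beat 2 (L): throw ball2 h=5 -> lands@7:R; in-air after throw: [b2@7:R b1@8:L]
Beat 3 (R): throw ball3 h=7 -> lands@10:L; in-air after throw: [b2@7:R b1@8:L b3@10:L]
Beat 4 (L): throw ball4 h=1 -> lands@5:R; in-air after throw: [b4@5:R b2@7:R b1@8:L b3@10:L]
Beat 5 (R): throw ball4 h=7 -> lands@12:L; in-air after throw: [b2@7:R b1@8:L b3@10:L b4@12:L]
Beat 6 (L): throw ball5 h=5 -> lands@11:R; in-air after throw: [b2@7:R b1@8:L b3@10:L b5@11:R b4@12:L]
Beat 7 (R): throw ball2 h=7 -> lands@14:L; in-air after throw: [b1@8:L b3@10:L b5@11:R b4@12:L b2@14:L]
Beat 8 (L): throw ball1 h=1 -> lands@9:R; in-air after throw: [b1@9:R b3@10:L b5@11:R b4@12:L b2@14:L]
Beat 9 (R): throw ball1 h=7 -> lands@16:L; in-air after throw: [b3@10:L b5@11:R b4@12:L b2@14:L b1@16:L]
Beat 10 (L): throw ball3 h=5 -> lands@15:R; in-air after throw: [b5@11:R b4@12:L b2@14:L b3@15:R b1@16:L]
Beat 11 (R): throw ball5 h=7 -> lands@18:L; in-air after throw: [b4@12:L b2@14:L b3@15:R b1@16:L b5@18:L]
Beat 12 (L): throw ball4 h=1 -> lands@13:R; in-air after throw: [b4@13:R b2@14:L b3@15:R b1@16:L b5@18:L]
Beat 13 (R): throw ball4 h=7 -> lands@20:L; in-air after throw: [b2@14:L b3@15:R b1@16:L b5@18:L b4@20:L]
Beat 14 (L): throw ball2 h=5 -> lands@19:R; in-air after throw: [b3@15:R b1@16:L b5@18:L b2@19:R b4@20:L]
Ball 2: thrown@2 h=5 -> first land @7; rethrown@7 h=7 -> second land @14

Answer: 7 14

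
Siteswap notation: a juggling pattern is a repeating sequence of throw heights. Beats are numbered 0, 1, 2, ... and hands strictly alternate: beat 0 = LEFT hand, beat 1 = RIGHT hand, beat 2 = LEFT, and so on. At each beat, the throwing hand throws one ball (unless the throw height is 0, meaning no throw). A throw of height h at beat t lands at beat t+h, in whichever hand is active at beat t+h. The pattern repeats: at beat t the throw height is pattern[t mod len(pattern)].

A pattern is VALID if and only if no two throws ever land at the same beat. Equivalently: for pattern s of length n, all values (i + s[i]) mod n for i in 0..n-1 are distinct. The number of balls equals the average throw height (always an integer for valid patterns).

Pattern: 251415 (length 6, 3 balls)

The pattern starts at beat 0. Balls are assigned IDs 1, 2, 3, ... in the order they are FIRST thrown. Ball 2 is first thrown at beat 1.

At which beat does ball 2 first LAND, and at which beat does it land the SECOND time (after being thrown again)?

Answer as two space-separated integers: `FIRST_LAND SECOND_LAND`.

Beat 0 (L): throw ball1 h=2 -> lands@2:L; in-air after throw: [b1@2:L]
Beat 1 (R): throw ball2 h=5 -> lands@6:L; in-air after throw: [b1@2:L b2@6:L]
Beat 2 (L): throw ball1 h=1 -> lands@3:R; in-air after throw: [b1@3:R b2@6:L]
Beat 3 (R): throw ball1 h=4 -> lands@7:R; in-air after throw: [b2@6:L b1@7:R]
Beat 4 (L): throw ball3 h=1 -> lands@5:R; in-air after throw: [b3@5:R b2@6:L b1@7:R]
Beat 5 (R): throw ball3 h=5 -> lands@10:L; in-air after throw: [b2@6:L b1@7:R b3@10:L]
Beat 6 (L): throw ball2 h=2 -> lands@8:L; in-air after throw: [b1@7:R b2@8:L b3@10:L]
Beat 7 (R): throw ball1 h=5 -> lands@12:L; in-air after throw: [b2@8:L b3@10:L b1@12:L]
Beat 8 (L): throw ball2 h=1 -> lands@9:R; in-air after throw: [b2@9:R b3@10:L b1@12:L]
Ball 2: thrown@1 h=5 -> first land @6; rethrown@6 h=2 -> second land @8

Answer: 6 8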